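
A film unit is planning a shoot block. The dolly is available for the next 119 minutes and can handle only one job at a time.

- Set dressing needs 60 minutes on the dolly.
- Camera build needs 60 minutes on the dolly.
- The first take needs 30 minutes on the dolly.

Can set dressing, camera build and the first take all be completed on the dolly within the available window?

Running back to back, the jobs need 60 + 60 + 30 = 150 minutes on the dolly.
Since 150 > 119, they cannot all fit.

No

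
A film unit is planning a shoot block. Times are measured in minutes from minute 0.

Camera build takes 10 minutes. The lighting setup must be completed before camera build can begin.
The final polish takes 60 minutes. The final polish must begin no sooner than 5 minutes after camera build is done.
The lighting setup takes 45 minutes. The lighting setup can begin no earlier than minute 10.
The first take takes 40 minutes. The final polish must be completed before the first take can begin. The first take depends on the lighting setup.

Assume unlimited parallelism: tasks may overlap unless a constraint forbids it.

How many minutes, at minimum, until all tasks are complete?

170

The lighting setup waits on its own release at minute 10, so it starts at minute 10 and finishes at 10 + 45 = minute 55.
After the lighting setup (finishes minute 55), camera build can start at minute 55 and finishes at minute 65.
After camera build (finishes minute 65, plus 5-minute gap → minute 70), the final polish can start at minute 70 and finishes at minute 130.
The first take cannot start until the final polish (finishes minute 130); the lighting setup (finishes minute 55). The controlling bound is minute 130, so the first take finishes at 130 + 40 = minute 170.
All tasks are finished once the last one completes. Finish times: The lighting setup at 55, Camera build at 65, The final polish at 130, The first take at 170. The latest is minute 170.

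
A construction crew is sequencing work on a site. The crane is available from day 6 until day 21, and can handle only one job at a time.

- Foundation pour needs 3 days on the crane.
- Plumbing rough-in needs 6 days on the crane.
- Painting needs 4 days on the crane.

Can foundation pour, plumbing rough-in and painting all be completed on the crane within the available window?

Yes

The crane window is 21 − 6 = 15 days.
Running back to back, the jobs need 3 + 6 + 4 = 13 days on the crane.
Since 13 ≤ 15, they fit within the window.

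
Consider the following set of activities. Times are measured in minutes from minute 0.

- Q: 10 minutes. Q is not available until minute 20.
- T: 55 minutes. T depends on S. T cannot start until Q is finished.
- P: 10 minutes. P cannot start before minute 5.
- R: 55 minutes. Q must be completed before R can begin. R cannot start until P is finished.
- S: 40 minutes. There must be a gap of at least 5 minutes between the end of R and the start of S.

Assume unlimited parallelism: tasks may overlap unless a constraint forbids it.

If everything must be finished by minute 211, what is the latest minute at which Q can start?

T has no dependents, so it just needs to finish by minute 211. Starting by 211 − 55 = minute 156 achieves that.
Since T (must start by minute 156) depends on it, S must finish by minute 156. Backing off its 40-minute duration gives a latest start of minute 116.
R has to be done before S (must start by minute 116, minus 5-minute gap → minute 111). That means finishing by minute 111, i.e. starting by 111 − 55 = minute 56.
Q must finish in time for R (must start by minute 56); T (must start by minute 156). The tightest is minute 56, so Q must start by 56 − 10 = minute 46.

46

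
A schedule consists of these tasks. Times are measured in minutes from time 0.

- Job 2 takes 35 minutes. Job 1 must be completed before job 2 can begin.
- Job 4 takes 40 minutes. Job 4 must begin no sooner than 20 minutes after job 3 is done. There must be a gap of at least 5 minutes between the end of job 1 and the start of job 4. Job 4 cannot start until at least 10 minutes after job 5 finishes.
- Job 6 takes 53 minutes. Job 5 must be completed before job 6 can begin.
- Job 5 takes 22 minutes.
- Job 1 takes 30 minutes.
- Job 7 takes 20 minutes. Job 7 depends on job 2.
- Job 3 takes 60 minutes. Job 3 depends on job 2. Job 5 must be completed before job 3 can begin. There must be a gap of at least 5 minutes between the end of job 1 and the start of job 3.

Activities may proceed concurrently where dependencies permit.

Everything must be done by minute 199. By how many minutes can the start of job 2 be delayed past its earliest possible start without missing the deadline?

Job 1 has no prerequisites, so it starts at minute 0 and finishes at minute 30.
Job 2 waits on job 1 (finishes minute 30), so it starts at minute 30 and finishes at 30 + 35 = minute 65.

Working backward from the deadline:
To finish by minute 199, job 4 (duration 40) must start no later than minute 159.
Job 3 has to be done before job 4 (must start by minute 159, minus 20-minute gap → minute 139). That means finishing by minute 139, i.e. starting by 139 − 60 = minute 79.
To finish by minute 199, job 7 (duration 20) must start no later than minute 179.
For job 2: job 3 (must start by minute 79); job 7 (must start by minute 179). The most restrictive is minute 79; with a 35-minute duration, job 2 must start by minute 44.
So job 2 can start as early as minute 30 and as late as minute 44, giving 44 − 30 = 14 minutes of slack.

14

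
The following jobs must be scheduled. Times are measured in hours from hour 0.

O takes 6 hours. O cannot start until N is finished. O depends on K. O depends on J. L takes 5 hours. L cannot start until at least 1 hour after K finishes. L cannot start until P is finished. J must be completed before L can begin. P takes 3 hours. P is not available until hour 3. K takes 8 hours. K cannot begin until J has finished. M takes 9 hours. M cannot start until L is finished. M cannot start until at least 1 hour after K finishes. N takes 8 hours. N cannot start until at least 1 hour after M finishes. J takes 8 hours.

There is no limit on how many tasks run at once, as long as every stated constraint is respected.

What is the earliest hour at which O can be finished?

46

After its own release at hour 3, P can start at hour 3 and finishes at hour 6.
J has no prerequisites, so it starts at hour 0 and finishes at hour 8.
K cannot begin until J (finishes hour 8). It runs from hour 8 to 8 + 8 = hour 16.
L cannot start until K (finishes hour 16, plus 1-hour gap → hour 17); P (finishes hour 6); J (finishes hour 8). The controlling bound is hour 17, so L finishes at 17 + 5 = hour 22.
For M: L (finishes hour 22); K (finishes hour 16, plus 1-hour gap → hour 17). Taking the maximum gives a start of hour 22, and it finishes at 22 + 9 = hour 31.
After M (finishes hour 31, plus 1-hour gap → hour 32), N can start at hour 32 and finishes at hour 40.
O cannot start until N (finishes hour 40); K (finishes hour 16); J (finishes hour 8). The controlling bound is hour 40, so O finishes at 40 + 6 = hour 46.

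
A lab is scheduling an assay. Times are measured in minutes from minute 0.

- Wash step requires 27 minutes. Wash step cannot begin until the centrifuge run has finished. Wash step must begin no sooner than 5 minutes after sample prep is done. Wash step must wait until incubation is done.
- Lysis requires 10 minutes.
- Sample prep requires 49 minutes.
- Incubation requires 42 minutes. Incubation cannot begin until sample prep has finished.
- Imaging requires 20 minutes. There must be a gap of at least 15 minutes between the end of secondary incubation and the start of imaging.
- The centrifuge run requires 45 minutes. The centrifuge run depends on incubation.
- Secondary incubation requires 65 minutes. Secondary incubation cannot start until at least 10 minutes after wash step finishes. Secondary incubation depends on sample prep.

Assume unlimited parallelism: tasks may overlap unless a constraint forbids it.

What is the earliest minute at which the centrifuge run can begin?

91

Sample prep can start immediately at minute 0; it finishes at minute 49.
Incubation waits on sample prep (finishes minute 49), so it starts at minute 49 and finishes at 49 + 42 = minute 91.
The centrifuge run waits on incubation (finishes minute 91), so the earliest it can start is minute 91.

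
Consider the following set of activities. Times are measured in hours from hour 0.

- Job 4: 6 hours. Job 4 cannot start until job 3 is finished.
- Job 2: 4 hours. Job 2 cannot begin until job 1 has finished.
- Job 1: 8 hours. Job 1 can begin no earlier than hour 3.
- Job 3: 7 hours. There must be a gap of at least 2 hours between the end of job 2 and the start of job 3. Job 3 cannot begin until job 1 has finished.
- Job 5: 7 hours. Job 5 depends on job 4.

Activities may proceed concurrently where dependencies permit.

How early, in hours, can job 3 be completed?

Job 1 cannot begin until its own release at hour 3. It runs from hour 3 to 3 + 8 = hour 11.
Job 2 cannot begin until job 1 (finishes hour 11). It runs from hour 11 to 11 + 4 = hour 15.
Job 3 needs all of job 2 (finishes hour 15, plus 2-hour gap → hour 17); job 1 (finishes hour 11). That puts its earliest start at hour 17; it finishes at 17 + 7 = hour 24.

24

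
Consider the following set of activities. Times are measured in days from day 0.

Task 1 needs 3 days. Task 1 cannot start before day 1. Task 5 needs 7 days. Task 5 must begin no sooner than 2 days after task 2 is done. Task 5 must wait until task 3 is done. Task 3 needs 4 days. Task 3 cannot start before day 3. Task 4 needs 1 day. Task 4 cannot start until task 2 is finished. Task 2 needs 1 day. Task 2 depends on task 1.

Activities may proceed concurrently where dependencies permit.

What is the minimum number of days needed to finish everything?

Task 3 waits on its own release at day 3, so it starts at day 3 and finishes at 3 + 4 = day 7.
Task 1 cannot begin until its own release at day 1. It runs from day 1 to 1 + 3 = day 4.
Task 2 cannot begin until task 1 (finishes day 4). It runs from day 4 to 4 + 1 = day 5.
Task 5 cannot start until task 2 (finishes day 5, plus 2-day gap → day 7); task 3 (finishes day 7). The controlling bound is day 7, so task 5 finishes at 7 + 7 = day 14.
Task 4 cannot begin until task 2 (finishes day 5). It runs from day 5 to 5 + 1 = day 6.
All tasks are finished once the last one completes. Finish times: Task 1 at 4, Task 2 at 5, Task 3 at 7, Task 4 at 6, Task 5 at 14. The latest is day 14.

14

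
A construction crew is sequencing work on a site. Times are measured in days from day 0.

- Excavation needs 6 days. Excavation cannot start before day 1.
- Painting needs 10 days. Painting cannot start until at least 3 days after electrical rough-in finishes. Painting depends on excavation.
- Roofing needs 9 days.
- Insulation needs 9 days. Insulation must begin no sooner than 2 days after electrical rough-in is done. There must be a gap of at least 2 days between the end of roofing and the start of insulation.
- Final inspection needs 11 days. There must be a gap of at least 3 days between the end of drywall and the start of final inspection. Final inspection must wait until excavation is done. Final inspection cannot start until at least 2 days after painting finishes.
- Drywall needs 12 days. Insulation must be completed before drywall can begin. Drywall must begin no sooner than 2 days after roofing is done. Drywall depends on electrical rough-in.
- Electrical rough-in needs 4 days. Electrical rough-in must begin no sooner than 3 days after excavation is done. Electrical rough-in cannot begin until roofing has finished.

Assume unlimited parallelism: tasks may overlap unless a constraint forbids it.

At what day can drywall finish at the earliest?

Roofing can start immediately at day 0; it finishes at day 9.
After its own release at day 1, excavation can start at day 1 and finishes at day 7.
For electrical rough-in: excavation (finishes day 7, plus 3-day gap → day 10); roofing (finishes day 9). Taking the maximum gives a start of day 10, and it finishes at 10 + 4 = day 14.
Insulation has to wait for electrical rough-in (finishes day 14, plus 2-day gap → day 16); roofing (finishes day 9, plus 2-day gap → day 11). The latest of these is day 16, so insulation runs day 16 to 16 + 9 = day 25.
Drywall needs all of insulation (finishes day 25); roofing (finishes day 9, plus 2-day gap → day 11); electrical rough-in (finishes day 14). That puts its earliest start at day 25; it finishes at 25 + 12 = day 37.

37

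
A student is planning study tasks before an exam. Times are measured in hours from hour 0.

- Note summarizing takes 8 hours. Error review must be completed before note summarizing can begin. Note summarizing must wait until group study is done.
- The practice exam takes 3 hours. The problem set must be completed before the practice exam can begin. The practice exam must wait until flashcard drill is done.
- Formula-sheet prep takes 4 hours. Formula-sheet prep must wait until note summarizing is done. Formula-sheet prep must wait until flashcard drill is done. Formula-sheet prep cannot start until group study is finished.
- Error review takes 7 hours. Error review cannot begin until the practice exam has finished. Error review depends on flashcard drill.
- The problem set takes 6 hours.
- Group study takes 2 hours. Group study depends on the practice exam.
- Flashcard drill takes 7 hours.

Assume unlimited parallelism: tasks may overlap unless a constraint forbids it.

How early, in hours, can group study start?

10

Nothing blocks flashcard drill, so it runs from hour 0 to hour 7.
The problem set has no prerequisites, so it starts at hour 0 and finishes at hour 6.
The practice exam has to wait for the problem set (finishes hour 6); flashcard drill (finishes hour 7). The latest of these is hour 7, so the practice exam runs hour 7 to 7 + 3 = hour 10.
Group study waits on the practice exam (finishes hour 10), so the earliest it can start is hour 10.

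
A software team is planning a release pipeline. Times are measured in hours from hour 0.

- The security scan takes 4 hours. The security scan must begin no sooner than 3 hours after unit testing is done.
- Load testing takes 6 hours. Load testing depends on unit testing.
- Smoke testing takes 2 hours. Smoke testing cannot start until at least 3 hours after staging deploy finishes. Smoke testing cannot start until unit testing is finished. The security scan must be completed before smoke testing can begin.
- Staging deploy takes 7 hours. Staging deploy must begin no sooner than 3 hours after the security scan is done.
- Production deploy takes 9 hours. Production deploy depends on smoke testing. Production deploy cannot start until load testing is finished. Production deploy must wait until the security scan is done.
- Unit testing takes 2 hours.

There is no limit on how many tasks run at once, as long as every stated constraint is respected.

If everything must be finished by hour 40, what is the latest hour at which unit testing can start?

Nothing follows production deploy; the deadline of hour 40 is its only limit. It must start by 40 − 9 = hour 31.
Smoke testing must finish before production deploy (must start by hour 31). With a 2-hour duration, smoke testing must start by 31 − 2 = hour 29.
Staging deploy has to be done before smoke testing (must start by hour 29, minus 3-hour gap → hour 26). That means finishing by hour 26, i.e. starting by 26 − 7 = hour 19.
For the security scan: staging deploy (must start by hour 19, minus 3-hour gap → hour 16); smoke testing (must start by hour 29); production deploy (must start by hour 31). The most restrictive is hour 16; with a 4-hour duration, the security scan must start by hour 12.
Load testing must finish before production deploy (must start by hour 31). With a 6-hour duration, load testing must start by 31 − 6 = hour 25.
Unit testing feeds the security scan (must start by hour 12, minus 3-hour gap → hour 9); smoke testing (must start by hour 29); load testing (must start by hour 25). Taking the minimum, unit testing must finish by hour 9 and start by 9 − 2 = hour 7.

7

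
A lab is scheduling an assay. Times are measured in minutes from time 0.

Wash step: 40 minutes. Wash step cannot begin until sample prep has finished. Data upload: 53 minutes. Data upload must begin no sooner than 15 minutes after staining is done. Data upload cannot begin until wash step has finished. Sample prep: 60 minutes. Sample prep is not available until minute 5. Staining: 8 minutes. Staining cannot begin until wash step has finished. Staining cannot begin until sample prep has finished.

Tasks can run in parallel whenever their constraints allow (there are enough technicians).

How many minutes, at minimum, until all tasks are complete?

After its own release at minute 5, sample prep can start at minute 5 and finishes at minute 65.
Wash step cannot begin until sample prep (finishes minute 65). It runs from minute 65 to 65 + 40 = minute 105.
For staining: wash step (finishes minute 105); sample prep (finishes minute 65). Taking the maximum gives a start of minute 105, and it finishes at 105 + 8 = minute 113.
Data upload cannot start until staining (finishes minute 113, plus 15-minute gap → minute 128); wash step (finishes minute 105). The controlling bound is minute 128, so data upload finishes at 128 + 53 = minute 181.
All tasks are finished once the last one completes. Finish times: Sample prep at 65, Wash step at 105, Staining at 113, Data upload at 181. The latest is minute 181.

181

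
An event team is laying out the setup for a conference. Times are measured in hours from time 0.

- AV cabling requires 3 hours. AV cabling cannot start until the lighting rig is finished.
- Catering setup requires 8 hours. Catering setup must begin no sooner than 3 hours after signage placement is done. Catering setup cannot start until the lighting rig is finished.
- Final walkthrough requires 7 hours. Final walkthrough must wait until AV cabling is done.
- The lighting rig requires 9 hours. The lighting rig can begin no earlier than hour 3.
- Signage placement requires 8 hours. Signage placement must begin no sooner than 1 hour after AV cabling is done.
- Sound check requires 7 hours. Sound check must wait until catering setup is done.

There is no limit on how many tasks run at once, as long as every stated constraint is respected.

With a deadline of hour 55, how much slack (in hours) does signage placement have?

After its own release at hour 3, the lighting rig can start at hour 3 and finishes at hour 12.
After the lighting rig (finishes hour 12), AV cabling can start at hour 12 and finishes at hour 15.
Signage placement cannot begin until AV cabling (finishes hour 15, plus 1-hour gap → hour 16). It runs from hour 16 to 16 + 8 = hour 24.

Working backward from the deadline:
Sound check has no dependents, so it just needs to finish by hour 55. Starting by 55 − 7 = hour 48 achieves that.
Catering setup feeds into sound check (must start by hour 48); so catering setup must finish by hour 48 and therefore start by hour 40.
Signage placement has to be done before catering setup (must start by hour 40, minus 3-hour gap → hour 37). That means finishing by hour 37, i.e. starting by 37 − 8 = hour 29.
So signage placement can start as early as hour 16 and as late as hour 29, giving 29 − 16 = 13 hours of slack.

13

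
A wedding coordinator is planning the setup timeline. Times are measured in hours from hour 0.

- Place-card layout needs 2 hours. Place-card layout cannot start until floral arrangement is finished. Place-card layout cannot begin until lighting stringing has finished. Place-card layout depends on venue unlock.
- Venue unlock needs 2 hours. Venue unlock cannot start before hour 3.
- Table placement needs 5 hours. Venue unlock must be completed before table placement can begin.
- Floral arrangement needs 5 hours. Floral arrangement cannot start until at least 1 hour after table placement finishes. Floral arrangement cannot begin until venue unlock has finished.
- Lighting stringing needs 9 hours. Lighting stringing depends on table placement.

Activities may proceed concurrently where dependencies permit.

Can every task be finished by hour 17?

Venue unlock cannot begin until its own release at hour 3. It runs from hour 3 to 3 + 2 = hour 5.
After venue unlock (finishes hour 5), table placement can start at hour 5 and finishes at hour 10.
After table placement (finishes hour 10), lighting stringing can start at hour 10 and finishes at hour 19.
Floral arrangement cannot start until table placement (finishes hour 10, plus 1-hour gap → hour 11); venue unlock (finishes hour 5). The controlling bound is hour 11, so floral arrangement finishes at 11 + 5 = hour 16.
Place-card layout has to wait for floral arrangement (finishes hour 16); lighting stringing (finishes hour 19); venue unlock (finishes hour 5). The latest of these is hour 19, so place-card layout runs hour 19 to 19 + 2 = hour 21.
The earliest everything can be done is hour 21, which is after the deadline of 17, so it is not possible.

No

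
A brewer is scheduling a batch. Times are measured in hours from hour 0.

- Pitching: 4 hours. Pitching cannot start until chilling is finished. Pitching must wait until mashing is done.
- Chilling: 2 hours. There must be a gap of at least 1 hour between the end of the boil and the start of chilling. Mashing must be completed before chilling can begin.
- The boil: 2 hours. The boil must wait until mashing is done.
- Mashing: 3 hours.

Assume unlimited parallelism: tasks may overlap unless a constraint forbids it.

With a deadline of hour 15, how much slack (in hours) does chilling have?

Mashing has no prerequisites, so it starts at hour 0 and finishes at hour 3.
The boil cannot begin until mashing (finishes hour 3). It runs from hour 3 to 3 + 2 = hour 5.
Chilling needs all of the boil (finishes hour 5, plus 1-hour gap → hour 6); mashing (finishes hour 3). That puts its earliest start at hour 6; it finishes at 6 + 2 = hour 8.

Working backward from the deadline:
Pitching must finish by hour 15; it takes 4 hours, so it must start by 15 − 4 = hour 11.
Chilling feeds into pitching (must start by hour 11); so chilling must finish by hour 11 and therefore start by hour 9.
So chilling can start as early as hour 6 and as late as hour 9, giving 9 − 6 = 3 hours of slack.

3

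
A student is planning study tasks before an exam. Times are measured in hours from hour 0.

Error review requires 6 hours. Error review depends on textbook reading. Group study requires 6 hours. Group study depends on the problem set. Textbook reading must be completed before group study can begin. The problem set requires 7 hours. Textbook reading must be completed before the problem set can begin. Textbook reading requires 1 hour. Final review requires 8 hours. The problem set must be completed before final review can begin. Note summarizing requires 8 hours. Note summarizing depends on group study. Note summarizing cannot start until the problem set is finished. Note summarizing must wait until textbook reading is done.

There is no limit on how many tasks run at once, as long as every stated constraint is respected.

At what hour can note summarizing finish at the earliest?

Textbook reading has no prerequisites, so it starts at hour 0 and finishes at hour 1.
After textbook reading (finishes hour 1), the problem set can start at hour 1 and finishes at hour 8.
Group study has to wait for the problem set (finishes hour 8); textbook reading (finishes hour 1). The latest of these is hour 8, so group study runs hour 8 to 8 + 6 = hour 14.
Note summarizing needs all of group study (finishes hour 14); the problem set (finishes hour 8); textbook reading (finishes hour 1). That puts its earliest start at hour 14; it finishes at 14 + 8 = hour 22.

22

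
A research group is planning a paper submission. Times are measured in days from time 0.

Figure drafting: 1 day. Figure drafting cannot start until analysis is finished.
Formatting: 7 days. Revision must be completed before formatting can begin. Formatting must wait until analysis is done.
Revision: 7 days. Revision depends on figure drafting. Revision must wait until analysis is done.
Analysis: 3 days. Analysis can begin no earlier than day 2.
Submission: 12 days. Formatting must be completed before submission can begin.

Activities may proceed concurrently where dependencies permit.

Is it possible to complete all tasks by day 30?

Analysis cannot begin until its own release at day 2. It runs from day 2 to 2 + 3 = day 5.
Figure drafting cannot begin until analysis (finishes day 5). It runs from day 5 to 5 + 1 = day 6.
Revision cannot start until figure drafting (finishes day 6); analysis (finishes day 5). The controlling bound is day 6, so revision finishes at 6 + 7 = day 13.
Formatting has to wait for revision (finishes day 13); analysis (finishes day 5). The latest of these is day 13, so formatting runs day 13 to 13 + 7 = day 20.
Submission waits on formatting (finishes day 20), so it starts at day 20 and finishes at 20 + 12 = day 32.
The earliest everything can be done is day 32, which is after the deadline of 30, so it is not possible.

No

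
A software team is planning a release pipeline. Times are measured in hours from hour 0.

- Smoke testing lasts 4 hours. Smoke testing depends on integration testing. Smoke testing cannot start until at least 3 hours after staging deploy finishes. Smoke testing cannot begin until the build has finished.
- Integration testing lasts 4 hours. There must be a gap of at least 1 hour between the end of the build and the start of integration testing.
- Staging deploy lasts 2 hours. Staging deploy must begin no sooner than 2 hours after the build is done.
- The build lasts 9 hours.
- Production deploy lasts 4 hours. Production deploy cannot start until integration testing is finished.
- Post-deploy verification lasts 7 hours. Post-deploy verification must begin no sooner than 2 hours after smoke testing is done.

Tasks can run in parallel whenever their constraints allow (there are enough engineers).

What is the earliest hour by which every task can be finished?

The build has no prerequisites, so it starts at hour 0 and finishes at hour 9.
Staging deploy waits on the build (finishes hour 9, plus 2-hour gap → hour 11), so it starts at hour 11 and finishes at 11 + 2 = hour 13.
Integration testing waits on the build (finishes hour 9, plus 1-hour gap → hour 10), so it starts at hour 10 and finishes at 10 + 4 = hour 14.
Production deploy waits on integration testing (finishes hour 14), so it starts at hour 14 and finishes at 14 + 4 = hour 18.
For smoke testing: integration testing (finishes hour 14); staging deploy (finishes hour 13, plus 3-hour gap → hour 16); the build (finishes hour 9). Taking the maximum gives a start of hour 16, and it finishes at 16 + 4 = hour 20.
Post-deploy verification waits on smoke testing (finishes hour 20, plus 2-hour gap → hour 22), so it starts at hour 22 and finishes at 22 + 7 = hour 29.
All tasks are finished once the last one completes. Finish times: The build at 9, Integration testing at 14, Staging deploy at 13, Smoke testing at 20, Production deploy at 18, Post-deploy verification at 29. The latest is hour 29.

29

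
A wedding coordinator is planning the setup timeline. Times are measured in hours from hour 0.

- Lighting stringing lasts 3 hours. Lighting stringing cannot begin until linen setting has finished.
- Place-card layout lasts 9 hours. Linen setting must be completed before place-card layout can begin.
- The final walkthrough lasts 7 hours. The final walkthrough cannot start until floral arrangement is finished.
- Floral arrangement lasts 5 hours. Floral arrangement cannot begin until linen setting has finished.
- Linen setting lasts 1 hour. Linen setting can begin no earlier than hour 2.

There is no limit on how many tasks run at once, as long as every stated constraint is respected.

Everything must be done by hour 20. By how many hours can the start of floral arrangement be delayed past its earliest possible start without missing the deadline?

5

After its own release at hour 2, linen setting can start at hour 2 and finishes at hour 3.
After linen setting (finishes hour 3), floral arrangement can start at hour 3 and finishes at hour 8.

Working backward from the deadline:
Nothing follows the final walkthrough; the deadline of hour 20 is its only limit. It must start by 20 − 7 = hour 13.
Floral arrangement must finish before the final walkthrough (must start by hour 13). With a 5-hour duration, floral arrangement must start by 13 − 5 = hour 8.
So floral arrangement can start as early as hour 3 and as late as hour 8, giving 8 − 3 = 5 hours of slack.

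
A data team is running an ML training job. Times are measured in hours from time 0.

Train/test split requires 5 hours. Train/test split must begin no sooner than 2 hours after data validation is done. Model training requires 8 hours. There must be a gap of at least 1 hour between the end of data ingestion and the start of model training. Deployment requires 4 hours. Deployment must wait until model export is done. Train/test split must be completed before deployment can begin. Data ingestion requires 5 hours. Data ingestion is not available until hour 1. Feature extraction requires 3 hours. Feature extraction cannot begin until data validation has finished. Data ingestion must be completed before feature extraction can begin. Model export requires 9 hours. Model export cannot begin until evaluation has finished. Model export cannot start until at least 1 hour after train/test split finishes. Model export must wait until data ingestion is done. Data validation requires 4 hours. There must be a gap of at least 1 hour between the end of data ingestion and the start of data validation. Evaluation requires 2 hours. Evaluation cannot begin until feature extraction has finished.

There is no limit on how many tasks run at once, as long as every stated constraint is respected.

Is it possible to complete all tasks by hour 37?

After its own release at hour 1, data ingestion can start at hour 1 and finishes at hour 6.
Model training waits on data ingestion (finishes hour 6, plus 1-hour gap → hour 7), so it starts at hour 7 and finishes at 7 + 8 = hour 15.
After data ingestion (finishes hour 6, plus 1-hour gap → hour 7), data validation can start at hour 7 and finishes at hour 11.
Train/test split cannot begin until data validation (finishes hour 11, plus 2-hour gap → hour 13). It runs from hour 13 to 13 + 5 = hour 18.
Feature extraction needs all of data validation (finishes hour 11); data ingestion (finishes hour 6). That puts its earliest start at hour 11; it finishes at 11 + 3 = hour 14.
After feature extraction (finishes hour 14), evaluation can start at hour 14 and finishes at hour 16.
Model export has to wait for evaluation (finishes hour 16); train/test split (finishes hour 18, plus 1-hour gap → hour 19); data ingestion (finishes hour 6). The latest of these is hour 19, so model export runs hour 19 to 19 + 9 = hour 28.
For deployment: model export (finishes hour 28); train/test split (finishes hour 18). Taking the maximum gives a start of hour 28, and it finishes at 28 + 4 = hour 32.
Every task is finished by hour 32, which is no later than the deadline of 37, so the schedule is feasible.

Yes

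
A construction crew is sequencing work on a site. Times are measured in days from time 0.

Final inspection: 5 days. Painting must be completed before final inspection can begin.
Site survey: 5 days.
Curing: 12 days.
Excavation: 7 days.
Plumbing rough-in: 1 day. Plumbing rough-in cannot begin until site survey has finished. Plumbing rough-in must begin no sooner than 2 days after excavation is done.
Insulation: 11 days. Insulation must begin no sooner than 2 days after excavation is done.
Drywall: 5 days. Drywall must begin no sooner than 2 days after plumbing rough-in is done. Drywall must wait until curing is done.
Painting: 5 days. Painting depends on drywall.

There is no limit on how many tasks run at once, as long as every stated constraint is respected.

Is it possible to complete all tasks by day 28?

Curing can start immediately at day 0; it finishes at day 12.
Excavation can start immediately at day 0; it finishes at day 7.
Insulation waits on excavation (finishes day 7, plus 2-day gap → day 9), so it starts at day 9 and finishes at 9 + 11 = day 20.
Site survey can start immediately at day 0; it finishes at day 5.
Plumbing rough-in cannot start until site survey (finishes day 5); excavation (finishes day 7, plus 2-day gap → day 9). The controlling bound is day 9, so plumbing rough-in finishes at 9 + 1 = day 10.
Drywall cannot start until plumbing rough-in (finishes day 10, plus 2-day gap → day 12); curing (finishes day 12). The controlling bound is day 12, so drywall finishes at 12 + 5 = day 17.
After drywall (finishes day 17), painting can start at day 17 and finishes at day 22.
After painting (finishes day 22), final inspection can start at day 22 and finishes at day 27.
Every task is finished by day 27, which is no later than the deadline of 28, so the schedule is feasible.

Yes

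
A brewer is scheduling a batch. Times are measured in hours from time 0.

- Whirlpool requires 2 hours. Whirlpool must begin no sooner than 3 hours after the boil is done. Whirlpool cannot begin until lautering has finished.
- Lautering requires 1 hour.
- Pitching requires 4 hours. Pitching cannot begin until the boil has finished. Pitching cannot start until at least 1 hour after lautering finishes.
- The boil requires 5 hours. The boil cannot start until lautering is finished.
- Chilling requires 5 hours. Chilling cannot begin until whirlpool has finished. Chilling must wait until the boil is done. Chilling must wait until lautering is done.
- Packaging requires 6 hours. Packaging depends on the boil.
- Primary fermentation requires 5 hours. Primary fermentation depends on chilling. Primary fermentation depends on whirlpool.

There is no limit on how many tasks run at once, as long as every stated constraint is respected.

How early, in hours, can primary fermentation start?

Lautering can start immediately at hour 0; it finishes at hour 1.
The boil waits on lautering (finishes hour 1), so it starts at hour 1 and finishes at 1 + 5 = hour 6.
For whirlpool: the boil (finishes hour 6, plus 3-hour gap → hour 9); lautering (finishes hour 1). Taking the maximum gives a start of hour 9, and it finishes at 9 + 2 = hour 11.
For chilling: whirlpool (finishes hour 11); the boil (finishes hour 6); lautering (finishes hour 1). Taking the maximum gives a start of hour 11, and it finishes at 11 + 5 = hour 16.
Primary fermentation waits on chilling (finishes hour 16); whirlpool (finishes hour 11). The latest of these is hour 16, which is the earliest primary fermentation can start.

16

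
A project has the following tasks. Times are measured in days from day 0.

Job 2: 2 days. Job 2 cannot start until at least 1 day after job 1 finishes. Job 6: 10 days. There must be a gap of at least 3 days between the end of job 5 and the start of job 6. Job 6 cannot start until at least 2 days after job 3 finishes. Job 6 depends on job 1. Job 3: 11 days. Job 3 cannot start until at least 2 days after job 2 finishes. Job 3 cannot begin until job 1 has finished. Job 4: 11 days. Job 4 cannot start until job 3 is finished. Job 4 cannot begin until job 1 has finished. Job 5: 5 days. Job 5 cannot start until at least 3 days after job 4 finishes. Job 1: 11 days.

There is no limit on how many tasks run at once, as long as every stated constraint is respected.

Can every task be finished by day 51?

Nothing blocks job 1, so it runs from day 0 to day 11.
After job 1 (finishes day 11, plus 1-day gap → day 12), job 2 can start at day 12 and finishes at day 14.
For job 3: job 2 (finishes day 14, plus 2-day gap → day 16); job 1 (finishes day 11). Taking the maximum gives a start of day 16, and it finishes at 16 + 11 = day 27.
For job 4: job 3 (finishes day 27); job 1 (finishes day 11). Taking the maximum gives a start of day 27, and it finishes at 27 + 11 = day 38.
Job 5 cannot begin until job 4 (finishes day 38, plus 3-day gap → day 41). It runs from day 41 to 41 + 5 = day 46.
Job 6 has to wait for job 5 (finishes day 46, plus 3-day gap → day 49); job 3 (finishes day 27, plus 2-day gap → day 29); job 1 (finishes day 11). The latest of these is day 49, so job 6 runs day 49 to 49 + 10 = day 59.
The earliest everything can be done is day 59, which is after the deadline of 51, so it is not possible.

No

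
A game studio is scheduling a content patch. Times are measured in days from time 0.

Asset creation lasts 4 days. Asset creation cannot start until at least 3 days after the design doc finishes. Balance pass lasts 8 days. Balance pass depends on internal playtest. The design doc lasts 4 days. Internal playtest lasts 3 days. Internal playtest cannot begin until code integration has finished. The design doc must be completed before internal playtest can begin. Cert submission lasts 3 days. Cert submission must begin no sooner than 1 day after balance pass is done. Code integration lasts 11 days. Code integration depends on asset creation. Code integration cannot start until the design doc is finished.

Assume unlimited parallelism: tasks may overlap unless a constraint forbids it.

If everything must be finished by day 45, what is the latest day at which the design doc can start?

Cert submission must finish by day 45; it takes 3 days, so it must start by 45 − 3 = day 42.
Balance pass feeds into cert submission (must start by day 42, minus 1-day gap → day 41); so balance pass must finish by day 41 and therefore start by day 33.
Internal playtest feeds into balance pass (must start by day 33); so internal playtest must finish by day 33 and therefore start by day 30.
Code integration has to be done before internal playtest (must start by day 30). That means finishing by day 30, i.e. starting by 30 − 11 = day 19.
Since code integration (must start by day 19) depends on it, asset creation must finish by day 19. Backing off its 4-day duration gives a latest start of day 15.
The design doc has several dependents: asset creation (must start by day 15, minus 3-day gap → day 12); code integration (must start by day 19); internal playtest (must start by day 30). The earliest of those limits is day 12, so the design doc must start by 12 − 4 = day 8.

8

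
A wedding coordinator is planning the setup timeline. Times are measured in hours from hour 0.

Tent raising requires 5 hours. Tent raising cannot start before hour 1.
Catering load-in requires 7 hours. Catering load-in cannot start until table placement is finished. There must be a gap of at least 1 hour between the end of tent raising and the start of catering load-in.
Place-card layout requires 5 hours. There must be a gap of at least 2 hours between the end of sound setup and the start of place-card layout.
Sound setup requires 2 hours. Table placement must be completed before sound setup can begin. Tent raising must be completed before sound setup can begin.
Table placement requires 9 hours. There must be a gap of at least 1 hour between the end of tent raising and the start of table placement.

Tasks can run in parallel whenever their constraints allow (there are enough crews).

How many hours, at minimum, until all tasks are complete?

Tent raising waits on its own release at hour 1, so it starts at hour 1 and finishes at 1 + 5 = hour 6.
Table placement cannot begin until tent raising (finishes hour 6, plus 1-hour gap → hour 7). It runs from hour 7 to 7 + 9 = hour 16.
Catering load-in has to wait for table placement (finishes hour 16); tent raising (finishes hour 6, plus 1-hour gap → hour 7). The latest of these is hour 16, so catering load-in runs hour 16 to 16 + 7 = hour 23.
Sound setup cannot start until table placement (finishes hour 16); tent raising (finishes hour 6). The controlling bound is hour 16, so sound setup finishes at 16 + 2 = hour 18.
After sound setup (finishes hour 18, plus 2-hour gap → hour 20), place-card layout can start at hour 20 and finishes at hour 25.
All tasks are finished once the last one completes. Finish times: Tent raising at 6, Table placement at 16, Sound setup at 18, Catering load-in at 23, Place-card layout at 25. The latest is hour 25.

25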